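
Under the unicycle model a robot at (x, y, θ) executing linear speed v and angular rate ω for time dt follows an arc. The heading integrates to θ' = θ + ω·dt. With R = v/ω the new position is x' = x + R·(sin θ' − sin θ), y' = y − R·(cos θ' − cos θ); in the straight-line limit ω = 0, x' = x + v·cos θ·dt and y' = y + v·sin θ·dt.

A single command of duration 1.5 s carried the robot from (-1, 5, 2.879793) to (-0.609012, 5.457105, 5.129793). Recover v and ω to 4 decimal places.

Δθ = 5.129793 − 2.879793 = 2.250000
ω = Δθ/dt = 2.250000/1.5 = 1.5000
R = −Δy/(cos θ' − cos θ) = -0.3333
v = R·ω = -0.3333·1.5000 = -0.5000

v = -0.5000, ω = 1.5000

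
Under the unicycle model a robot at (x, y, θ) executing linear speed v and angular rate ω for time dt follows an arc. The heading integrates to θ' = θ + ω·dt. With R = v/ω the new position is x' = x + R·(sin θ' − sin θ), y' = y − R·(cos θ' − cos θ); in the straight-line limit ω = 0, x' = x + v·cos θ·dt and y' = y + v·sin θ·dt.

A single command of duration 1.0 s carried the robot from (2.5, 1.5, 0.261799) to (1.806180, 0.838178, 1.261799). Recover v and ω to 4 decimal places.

v = -1.0000, ω = 1.0000

Δθ = 1.261799 − 0.261799 = 1.000000
ω = Δθ/dt = 1.000000/1.0 = 1.0000
R = Δx/(sin θ' − sin θ) = -1.0000
v = R·ω = -1.0000·1.0000 = -1.0000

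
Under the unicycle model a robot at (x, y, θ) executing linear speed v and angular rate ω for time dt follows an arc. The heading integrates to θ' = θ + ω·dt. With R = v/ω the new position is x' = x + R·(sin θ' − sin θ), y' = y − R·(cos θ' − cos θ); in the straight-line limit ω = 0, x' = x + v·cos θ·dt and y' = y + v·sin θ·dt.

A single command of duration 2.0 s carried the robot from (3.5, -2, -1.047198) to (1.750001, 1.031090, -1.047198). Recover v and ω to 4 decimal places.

Δθ = -1.047198 − -1.047198 = 0.000000
ω = Δθ/dt = 0.000000/2.0 = 0.0000
ω = 0 → v = (Δx·cos θ + Δy·sin θ)/dt = -1.7500

v = -1.7500, ω = 0.0000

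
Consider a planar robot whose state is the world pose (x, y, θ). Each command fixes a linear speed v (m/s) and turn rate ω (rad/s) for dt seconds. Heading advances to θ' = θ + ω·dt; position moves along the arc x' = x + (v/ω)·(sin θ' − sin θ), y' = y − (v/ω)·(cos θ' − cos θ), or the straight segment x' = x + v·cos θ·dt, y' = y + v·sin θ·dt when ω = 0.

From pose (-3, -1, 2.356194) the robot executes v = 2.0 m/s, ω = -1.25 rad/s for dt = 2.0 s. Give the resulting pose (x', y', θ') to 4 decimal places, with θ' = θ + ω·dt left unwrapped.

(-1.6393, 1.7149, -0.1438)

θ' = 2.3562 + -1.25·2.0 = -0.1438
R = v/ω = 2.0/-1.25 = -1.6000
x' = -3 + -1.6000·(sin -0.1438 − sin 2.3562) = -1.6393
y' = -1 − -1.6000·(cos -0.1438 − cos 2.3562) = 1.7149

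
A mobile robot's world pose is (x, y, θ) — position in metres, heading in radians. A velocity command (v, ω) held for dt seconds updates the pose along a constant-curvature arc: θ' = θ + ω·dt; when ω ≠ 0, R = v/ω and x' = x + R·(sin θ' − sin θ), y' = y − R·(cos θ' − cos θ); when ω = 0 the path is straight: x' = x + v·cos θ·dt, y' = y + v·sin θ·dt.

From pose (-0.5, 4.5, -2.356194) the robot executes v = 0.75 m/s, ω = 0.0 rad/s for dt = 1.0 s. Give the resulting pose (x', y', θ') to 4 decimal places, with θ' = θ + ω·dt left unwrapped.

(-1.0303, 3.9697, -2.3562)

θ' = -2.3562 + 0.0·1.0 = -2.3562
ω = 0 → straight: x' = -0.5 + 0.75·cos(-2.3562)·1.0 = -1.0303
y' = 4.5 + 0.75·sin(-2.3562)·1.0 = 3.9697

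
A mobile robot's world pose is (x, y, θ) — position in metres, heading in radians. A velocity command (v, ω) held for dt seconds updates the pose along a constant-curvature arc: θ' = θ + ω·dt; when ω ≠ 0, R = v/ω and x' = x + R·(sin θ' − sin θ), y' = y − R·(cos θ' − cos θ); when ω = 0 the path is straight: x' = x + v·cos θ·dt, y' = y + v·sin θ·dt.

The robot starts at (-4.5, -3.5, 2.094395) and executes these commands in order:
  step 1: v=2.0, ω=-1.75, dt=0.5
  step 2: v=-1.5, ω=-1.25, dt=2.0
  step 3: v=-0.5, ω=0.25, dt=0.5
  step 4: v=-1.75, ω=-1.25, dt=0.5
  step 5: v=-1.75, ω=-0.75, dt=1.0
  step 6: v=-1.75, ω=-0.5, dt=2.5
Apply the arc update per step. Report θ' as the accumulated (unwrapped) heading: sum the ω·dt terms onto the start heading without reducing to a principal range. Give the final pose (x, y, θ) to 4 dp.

(-1.9955, -0.0069, -3.7806)

step 1: θ'=1.2194 (R=-1.1429) → pose (-4.5833, -2.5352, 1.2194)
step 2: θ'=-1.2806 (R=1.2000) → pose (-6.8598, -2.4655, -1.2806)
step 3: θ'=-1.1556 (R=-2.0000) → pose (-6.9461, -2.2310, -1.1556)
step 4: θ'=-1.7806 (R=1.4000) → pose (-7.0343, -1.3747, -1.7806)
step 5: θ'=-2.5306 (R=2.3333) → pose (-6.0907, 0.0505, -2.5306)
step 6: θ'=-3.7806 (R=3.5000) → pose (-1.9955, -0.0069, -3.7806)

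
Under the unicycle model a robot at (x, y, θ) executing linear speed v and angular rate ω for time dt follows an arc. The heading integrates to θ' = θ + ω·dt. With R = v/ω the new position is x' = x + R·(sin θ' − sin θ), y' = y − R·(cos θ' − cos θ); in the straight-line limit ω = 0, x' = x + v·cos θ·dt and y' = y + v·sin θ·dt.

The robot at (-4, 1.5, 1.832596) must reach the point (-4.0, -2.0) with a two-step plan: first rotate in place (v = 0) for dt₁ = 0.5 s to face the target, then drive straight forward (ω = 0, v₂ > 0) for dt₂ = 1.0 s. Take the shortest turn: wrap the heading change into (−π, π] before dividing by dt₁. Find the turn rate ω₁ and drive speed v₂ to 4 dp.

ω₁ = 5.7596, v₂ = 3.5000

heading to target = atan2(-2−1.5, -4−-4) = -1.5708
Δθ = wrap(-1.5708 − 1.8326) = 2.8798; ω₁ = Δθ/dt₁ = 5.7596
distance = √((-4−-4)² + (-2−1.5)²) = 3.5000; v₂ = distance/dt₂ = 3.5000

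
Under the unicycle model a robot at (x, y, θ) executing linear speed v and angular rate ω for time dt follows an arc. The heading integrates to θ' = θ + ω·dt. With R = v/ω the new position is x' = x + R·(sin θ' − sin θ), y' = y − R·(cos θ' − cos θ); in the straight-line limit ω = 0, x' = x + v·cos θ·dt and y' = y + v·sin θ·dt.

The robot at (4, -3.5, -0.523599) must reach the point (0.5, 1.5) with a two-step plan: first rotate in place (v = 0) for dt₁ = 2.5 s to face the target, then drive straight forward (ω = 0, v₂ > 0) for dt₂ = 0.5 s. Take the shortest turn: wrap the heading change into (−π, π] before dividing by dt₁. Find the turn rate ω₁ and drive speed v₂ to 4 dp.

ω₁ = 1.0820, v₂ = 12.2066

heading to target = atan2(1.5−-3.5, 0.5−4) = 2.1815
Δθ = wrap(2.1815 − -0.5236) = 2.7051; ω₁ = Δθ/dt₁ = 1.0820
distance = √((0.5−4)² + (1.5−-3.5)²) = 6.1033; v₂ = distance/dt₂ = 12.2066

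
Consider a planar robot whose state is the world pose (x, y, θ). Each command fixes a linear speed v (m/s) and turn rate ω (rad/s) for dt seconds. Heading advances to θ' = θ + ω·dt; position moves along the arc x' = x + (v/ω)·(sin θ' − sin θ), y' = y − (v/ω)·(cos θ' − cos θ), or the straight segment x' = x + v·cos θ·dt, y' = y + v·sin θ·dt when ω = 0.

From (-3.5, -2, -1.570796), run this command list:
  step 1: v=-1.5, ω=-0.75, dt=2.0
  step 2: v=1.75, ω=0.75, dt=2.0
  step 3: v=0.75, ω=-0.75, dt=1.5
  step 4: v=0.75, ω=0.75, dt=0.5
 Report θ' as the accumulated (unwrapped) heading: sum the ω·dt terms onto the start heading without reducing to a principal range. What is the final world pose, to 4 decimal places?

(-4.6791, -3.4554, -2.3208)

step 1: θ'=-3.0708 (R=2.0000) → pose (-1.6415, -0.0050, -3.0708)
step 2: θ'=-1.5708 (R=2.3333) → pose (-3.8098, -2.3325, -1.5708)
step 3: θ'=-2.6958 (R=-1.0000) → pose (-4.3786, -3.2348, -2.6958)
step 4: θ'=-2.3208 (R=1.0000) → pose (-4.6791, -3.4554, -2.3208)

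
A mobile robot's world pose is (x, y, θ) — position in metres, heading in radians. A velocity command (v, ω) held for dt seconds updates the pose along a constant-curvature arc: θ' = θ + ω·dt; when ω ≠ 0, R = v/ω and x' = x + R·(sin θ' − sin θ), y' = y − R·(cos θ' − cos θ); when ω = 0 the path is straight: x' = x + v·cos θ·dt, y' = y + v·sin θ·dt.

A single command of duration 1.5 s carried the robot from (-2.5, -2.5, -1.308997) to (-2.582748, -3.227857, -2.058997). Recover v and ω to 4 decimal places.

Δθ = -2.058997 − -1.308997 = -0.750000
ω = Δθ/dt = -0.750000/1.5 = -0.5000
R = −Δy/(cos θ' − cos θ) = -1.0000
v = R·ω = -1.0000·-0.5000 = 0.5000

v = 0.5000, ω = -0.5000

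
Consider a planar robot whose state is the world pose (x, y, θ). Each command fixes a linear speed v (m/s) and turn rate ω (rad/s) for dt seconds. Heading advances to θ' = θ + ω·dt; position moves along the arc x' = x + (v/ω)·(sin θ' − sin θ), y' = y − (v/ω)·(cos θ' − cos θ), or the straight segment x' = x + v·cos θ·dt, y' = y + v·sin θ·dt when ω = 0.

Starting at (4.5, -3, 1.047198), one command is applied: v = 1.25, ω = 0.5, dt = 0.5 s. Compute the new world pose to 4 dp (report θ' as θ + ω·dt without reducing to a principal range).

(4.7419, -2.4255, 1.2972)

θ' = 1.0472 + 0.5·0.5 = 1.2972
R = v/ω = 1.25/0.5 = 2.5000
x' = 4.5 + 2.5000·(sin 1.2972 − sin 1.0472) = 4.7419
y' = -3 − 2.5000·(cos 1.2972 − cos 1.0472) = -2.4255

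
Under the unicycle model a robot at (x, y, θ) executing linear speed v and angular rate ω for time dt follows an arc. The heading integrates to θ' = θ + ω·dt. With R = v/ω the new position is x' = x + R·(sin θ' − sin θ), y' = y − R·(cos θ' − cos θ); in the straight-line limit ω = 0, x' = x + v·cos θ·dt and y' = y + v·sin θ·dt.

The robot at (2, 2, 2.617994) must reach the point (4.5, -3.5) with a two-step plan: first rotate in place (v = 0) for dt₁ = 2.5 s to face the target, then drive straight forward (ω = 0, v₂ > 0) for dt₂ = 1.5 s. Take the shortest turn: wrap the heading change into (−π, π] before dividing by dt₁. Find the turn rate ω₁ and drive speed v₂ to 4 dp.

ω₁ = 1.0084, v₂ = 4.0277

heading to target = atan2(-3.5−2, 4.5−2) = -1.1442
Δθ = wrap(-1.1442 − 2.6180) = 2.5210; ω₁ = Δθ/dt₁ = 1.0084
distance = √((4.5−2)² + (-3.5−2)²) = 6.0415; v₂ = distance/dt₂ = 4.0277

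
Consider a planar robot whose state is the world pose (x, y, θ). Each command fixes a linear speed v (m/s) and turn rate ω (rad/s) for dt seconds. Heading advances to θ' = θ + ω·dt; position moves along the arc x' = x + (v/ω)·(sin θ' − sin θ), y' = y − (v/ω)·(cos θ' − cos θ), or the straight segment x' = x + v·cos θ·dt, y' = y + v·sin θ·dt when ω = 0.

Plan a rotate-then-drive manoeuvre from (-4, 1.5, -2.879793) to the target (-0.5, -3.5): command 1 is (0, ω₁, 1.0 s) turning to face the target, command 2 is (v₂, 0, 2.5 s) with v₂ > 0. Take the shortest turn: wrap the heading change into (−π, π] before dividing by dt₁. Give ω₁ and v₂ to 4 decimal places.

heading to target = atan2(-3.5−1.5, -0.5−-4) = -0.9601
Δθ = wrap(-0.9601 − -2.8798) = 1.9197; ω₁ = Δθ/dt₁ = 1.9197
distance = √((-0.5−-4)² + (-3.5−1.5)²) = 6.1033; v₂ = distance/dt₂ = 2.4413

ω₁ = 1.9197, v₂ = 2.4413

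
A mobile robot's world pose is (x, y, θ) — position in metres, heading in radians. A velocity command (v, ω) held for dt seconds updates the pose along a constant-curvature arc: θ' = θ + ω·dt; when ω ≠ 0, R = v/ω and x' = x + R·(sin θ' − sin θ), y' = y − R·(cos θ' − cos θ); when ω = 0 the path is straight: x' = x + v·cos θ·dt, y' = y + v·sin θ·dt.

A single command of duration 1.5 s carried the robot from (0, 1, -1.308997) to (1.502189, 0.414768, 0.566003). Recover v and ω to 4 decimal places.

Δθ = 0.566003 − -1.308997 = 1.875000
ω = Δθ/dt = 1.875000/1.5 = 1.2500
R = Δx/(sin θ' − sin θ) = 1.0000
v = R·ω = 1.0000·1.2500 = 1.2500

v = 1.2500, ω = 1.2500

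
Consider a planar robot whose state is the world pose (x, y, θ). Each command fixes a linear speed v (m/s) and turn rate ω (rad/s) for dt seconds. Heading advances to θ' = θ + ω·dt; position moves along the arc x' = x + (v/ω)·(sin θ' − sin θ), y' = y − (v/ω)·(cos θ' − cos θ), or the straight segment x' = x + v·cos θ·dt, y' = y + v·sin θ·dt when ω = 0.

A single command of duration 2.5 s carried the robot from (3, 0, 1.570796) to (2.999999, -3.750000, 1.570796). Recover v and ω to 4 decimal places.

Δθ = 1.570796 − 1.570796 = 0.000000
ω = Δθ/dt = 0.000000/2.5 = 0.0000
ω = 0 → v = (Δx·cos θ + Δy·sin θ)/dt = -1.5000

v = -1.5000, ω = 0.0000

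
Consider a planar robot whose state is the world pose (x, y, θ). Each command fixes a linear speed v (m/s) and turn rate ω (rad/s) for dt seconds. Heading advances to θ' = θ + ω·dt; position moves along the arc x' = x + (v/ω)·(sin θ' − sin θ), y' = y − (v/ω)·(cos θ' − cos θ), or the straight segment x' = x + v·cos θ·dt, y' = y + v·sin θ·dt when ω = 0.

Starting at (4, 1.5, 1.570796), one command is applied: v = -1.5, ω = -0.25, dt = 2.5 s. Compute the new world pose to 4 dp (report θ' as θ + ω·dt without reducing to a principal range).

(2.8658, -2.0106, 0.9458)

θ' = 1.5708 + -0.25·2.5 = 0.9458
R = v/ω = -1.5/-0.25 = 6.0000
x' = 4 + 6.0000·(sin 0.9458 − sin 1.5708) = 2.8658
y' = 1.5 − 6.0000·(cos 0.9458 − cos 1.5708) = -2.0106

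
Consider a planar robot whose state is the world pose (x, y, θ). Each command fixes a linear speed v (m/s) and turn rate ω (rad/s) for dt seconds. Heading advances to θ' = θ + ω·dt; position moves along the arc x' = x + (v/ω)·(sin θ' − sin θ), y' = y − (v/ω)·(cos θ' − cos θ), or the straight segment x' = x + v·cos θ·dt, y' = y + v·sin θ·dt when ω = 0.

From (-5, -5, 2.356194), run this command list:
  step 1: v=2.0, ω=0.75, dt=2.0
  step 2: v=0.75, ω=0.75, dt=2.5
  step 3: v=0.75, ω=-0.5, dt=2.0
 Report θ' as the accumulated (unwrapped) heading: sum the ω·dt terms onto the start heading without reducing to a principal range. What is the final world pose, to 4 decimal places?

step 1: θ'=3.8562 (R=2.6667) → pose (-8.6331, -4.8713, 3.8562)
step 2: θ'=5.7312 (R=1.0000) → pose (-8.5022, -6.4782, 5.7312)
step 3: θ'=4.7312 (R=-1.5000) → pose (-7.7890, -7.7272, 4.7312)

(-7.7890, -7.7272, 4.7312)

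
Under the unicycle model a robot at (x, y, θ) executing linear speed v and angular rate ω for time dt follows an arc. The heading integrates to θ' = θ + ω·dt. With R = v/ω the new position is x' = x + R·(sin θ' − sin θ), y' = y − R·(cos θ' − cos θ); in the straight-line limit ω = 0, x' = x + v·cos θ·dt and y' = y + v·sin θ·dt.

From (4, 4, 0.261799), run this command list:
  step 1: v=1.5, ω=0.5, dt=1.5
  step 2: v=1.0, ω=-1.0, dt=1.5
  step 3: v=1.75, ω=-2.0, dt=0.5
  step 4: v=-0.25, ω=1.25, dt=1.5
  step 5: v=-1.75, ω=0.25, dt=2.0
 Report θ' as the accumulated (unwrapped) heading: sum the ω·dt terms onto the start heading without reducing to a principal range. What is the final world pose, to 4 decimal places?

(4.4858, 3.0682, 0.8868)

step 1: θ'=1.0118 (R=3.0000) → pose (5.7669, 5.3068, 1.0118)
step 2: θ'=-0.4882 (R=-1.0000) → pose (7.0837, 5.6596, -0.4882)
step 3: θ'=-1.4882 (R=-0.8750) → pose (7.5453, 4.9590, -1.4882)
step 4: θ'=0.3868 (R=-0.2000) → pose (7.2706, 5.1277, 0.3868)
step 5: θ'=0.8868 (R=-7.0000) → pose (4.4858, 3.0682, 0.8868)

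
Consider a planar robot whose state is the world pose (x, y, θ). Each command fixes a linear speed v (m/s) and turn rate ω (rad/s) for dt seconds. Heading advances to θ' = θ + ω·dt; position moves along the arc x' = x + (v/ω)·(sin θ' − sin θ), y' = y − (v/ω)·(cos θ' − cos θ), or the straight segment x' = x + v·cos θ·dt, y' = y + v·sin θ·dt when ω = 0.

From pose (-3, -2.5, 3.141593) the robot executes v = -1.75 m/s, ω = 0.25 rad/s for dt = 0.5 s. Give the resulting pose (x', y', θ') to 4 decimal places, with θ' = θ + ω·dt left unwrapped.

θ' = 3.1416 + 0.25·0.5 = 3.2666
R = v/ω = -1.75/0.25 = -7.0000
x' = -3 + -7.0000·(sin 3.2666 − sin 3.1416) = -2.1273
y' = -2.5 − -7.0000·(cos 3.2666 − cos 3.1416) = -2.4454

(-2.1273, -2.4454, 3.2666)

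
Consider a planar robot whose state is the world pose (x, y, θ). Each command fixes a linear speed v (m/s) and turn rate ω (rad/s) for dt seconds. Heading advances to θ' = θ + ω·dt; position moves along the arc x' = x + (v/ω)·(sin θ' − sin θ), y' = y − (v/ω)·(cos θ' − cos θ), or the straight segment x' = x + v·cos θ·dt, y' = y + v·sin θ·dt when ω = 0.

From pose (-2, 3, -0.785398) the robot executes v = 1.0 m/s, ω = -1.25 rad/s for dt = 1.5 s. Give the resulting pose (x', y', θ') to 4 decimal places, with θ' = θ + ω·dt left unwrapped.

(-2.1954, 1.7252, -2.6604)

θ' = -0.7854 + -1.25·1.5 = -2.6604
R = v/ω = 1.0/-1.25 = -0.8000
x' = -2 + -0.8000·(sin -2.6604 − sin -0.7854) = -2.1954
y' = 3 − -0.8000·(cos -2.6604 − cos -0.7854) = 1.7252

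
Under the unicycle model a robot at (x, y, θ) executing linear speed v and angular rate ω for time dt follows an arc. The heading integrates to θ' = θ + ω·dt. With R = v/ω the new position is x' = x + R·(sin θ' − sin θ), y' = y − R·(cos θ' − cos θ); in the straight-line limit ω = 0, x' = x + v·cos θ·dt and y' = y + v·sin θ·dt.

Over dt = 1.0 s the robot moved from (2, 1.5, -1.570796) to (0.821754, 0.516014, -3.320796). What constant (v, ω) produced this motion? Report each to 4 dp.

Δθ = -3.320796 − -1.570796 = -1.750000
ω = Δθ/dt = -1.750000/1.0 = -1.7500
R = Δx/(sin θ' − sin θ) = -1.0000
v = R·ω = -1.0000·-1.7500 = 1.7500

v = 1.7500, ω = -1.7500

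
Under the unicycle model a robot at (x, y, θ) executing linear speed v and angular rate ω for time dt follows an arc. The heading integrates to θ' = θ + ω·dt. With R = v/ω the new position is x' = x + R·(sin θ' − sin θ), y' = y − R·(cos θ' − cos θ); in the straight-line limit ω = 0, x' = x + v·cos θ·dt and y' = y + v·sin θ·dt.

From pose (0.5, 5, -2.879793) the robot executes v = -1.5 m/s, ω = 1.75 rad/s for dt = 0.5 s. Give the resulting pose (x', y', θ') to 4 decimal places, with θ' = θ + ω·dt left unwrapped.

(1.0558, 5.4675, -2.0048)

θ' = -2.8798 + 1.75·0.5 = -2.0048
R = v/ω = -1.5/1.75 = -0.8571
x' = 0.5 + -0.8571·(sin -2.0048 − sin -2.8798) = 1.0558
y' = 5 − -0.8571·(cos -2.0048 − cos -2.8798) = 5.4675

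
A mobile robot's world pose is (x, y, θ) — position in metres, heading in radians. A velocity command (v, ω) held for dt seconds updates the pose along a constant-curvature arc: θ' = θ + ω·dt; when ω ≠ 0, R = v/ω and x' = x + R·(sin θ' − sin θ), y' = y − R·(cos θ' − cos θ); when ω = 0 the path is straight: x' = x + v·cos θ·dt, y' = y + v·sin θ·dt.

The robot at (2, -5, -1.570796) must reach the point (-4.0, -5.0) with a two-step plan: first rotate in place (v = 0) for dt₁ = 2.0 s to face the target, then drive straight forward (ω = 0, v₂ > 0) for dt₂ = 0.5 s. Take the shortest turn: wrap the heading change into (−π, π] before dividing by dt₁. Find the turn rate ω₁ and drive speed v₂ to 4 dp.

ω₁ = -0.7854, v₂ = 12.0000

heading to target = atan2(-5−-5, -4−2) = 3.1416
Δθ = wrap(3.1416 − -1.5708) = -1.5708; ω₁ = Δθ/dt₁ = -0.7854
distance = √((-4−2)² + (-5−-5)²) = 6.0000; v₂ = distance/dt₂ = 12.0000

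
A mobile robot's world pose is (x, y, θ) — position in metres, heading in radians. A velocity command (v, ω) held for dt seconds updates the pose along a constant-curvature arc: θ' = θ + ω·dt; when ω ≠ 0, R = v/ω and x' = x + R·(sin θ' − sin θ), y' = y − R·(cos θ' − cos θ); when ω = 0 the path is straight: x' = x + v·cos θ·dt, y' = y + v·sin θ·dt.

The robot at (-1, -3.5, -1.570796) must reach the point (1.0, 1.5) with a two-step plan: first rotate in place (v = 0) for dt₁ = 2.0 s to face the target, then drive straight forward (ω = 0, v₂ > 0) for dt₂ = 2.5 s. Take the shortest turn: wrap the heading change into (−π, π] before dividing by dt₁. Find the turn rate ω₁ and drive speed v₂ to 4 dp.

heading to target = atan2(1.5−-3.5, 1−-1) = 1.1903
Δθ = wrap(1.1903 − -1.5708) = 2.7611; ω₁ = Δθ/dt₁ = 1.3805
distance = √((1−-1)² + (1.5−-3.5)²) = 5.3852; v₂ = distance/dt₂ = 2.1541

ω₁ = 1.3805, v₂ = 2.1541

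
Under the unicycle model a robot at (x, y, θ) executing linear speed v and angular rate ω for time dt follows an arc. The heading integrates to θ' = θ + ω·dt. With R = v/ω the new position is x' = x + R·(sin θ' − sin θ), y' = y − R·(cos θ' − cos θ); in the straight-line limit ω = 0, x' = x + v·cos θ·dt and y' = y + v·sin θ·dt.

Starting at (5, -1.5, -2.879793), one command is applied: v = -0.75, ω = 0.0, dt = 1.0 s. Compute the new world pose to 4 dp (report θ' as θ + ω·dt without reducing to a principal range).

θ' = -2.8798 + 0.0·1.0 = -2.8798
ω = 0 → straight: x' = 5 + -0.75·cos(-2.8798)·1.0 = 5.7244
y' = -1.5 + -0.75·sin(-2.8798)·1.0 = -1.3059

(5.7244, -1.3059, -2.8798)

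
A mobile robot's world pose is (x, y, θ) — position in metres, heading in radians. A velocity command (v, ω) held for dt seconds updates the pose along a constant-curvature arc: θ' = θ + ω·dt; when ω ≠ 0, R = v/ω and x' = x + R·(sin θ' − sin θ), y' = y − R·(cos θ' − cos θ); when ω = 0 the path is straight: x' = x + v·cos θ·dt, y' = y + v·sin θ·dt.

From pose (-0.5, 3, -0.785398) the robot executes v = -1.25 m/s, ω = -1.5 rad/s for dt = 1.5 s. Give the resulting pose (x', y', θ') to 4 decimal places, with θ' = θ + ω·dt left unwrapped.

θ' = -0.7854 + -1.5·1.5 = -3.0354
R = v/ω = -1.25/-1.5 = 0.8333
x' = -0.5 + 0.8333·(sin -3.0354 − sin -0.7854) = 0.0009
y' = 3 − 0.8333·(cos -3.0354 − cos -0.7854) = 4.4179

(0.0009, 4.4179, -3.0354)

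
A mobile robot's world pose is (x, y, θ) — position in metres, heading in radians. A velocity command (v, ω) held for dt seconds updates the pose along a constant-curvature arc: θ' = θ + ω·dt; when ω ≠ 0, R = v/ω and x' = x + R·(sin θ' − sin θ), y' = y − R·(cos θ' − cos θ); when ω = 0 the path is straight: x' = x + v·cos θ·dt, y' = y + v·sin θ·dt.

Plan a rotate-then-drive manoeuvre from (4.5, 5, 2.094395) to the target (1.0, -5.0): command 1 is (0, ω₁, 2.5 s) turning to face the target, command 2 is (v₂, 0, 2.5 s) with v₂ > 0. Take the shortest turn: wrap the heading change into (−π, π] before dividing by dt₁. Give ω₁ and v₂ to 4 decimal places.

ω₁ = 0.9125, v₂ = 4.2379

heading to target = atan2(-5−5, 1−4.5) = -1.9075
Δθ = wrap(-1.9075 − 2.0944) = 2.2813; ω₁ = Δθ/dt₁ = 0.9125
distance = √((1−4.5)² + (-5−5)²) = 10.5948; v₂ = distance/dt₂ = 4.2379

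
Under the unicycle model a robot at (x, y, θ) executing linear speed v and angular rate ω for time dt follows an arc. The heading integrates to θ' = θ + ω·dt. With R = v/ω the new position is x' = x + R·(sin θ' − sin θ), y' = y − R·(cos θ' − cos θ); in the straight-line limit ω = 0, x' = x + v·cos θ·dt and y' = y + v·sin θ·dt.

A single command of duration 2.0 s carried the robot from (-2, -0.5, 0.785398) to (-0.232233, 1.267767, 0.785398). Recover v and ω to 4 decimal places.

v = 1.2500, ω = 0.0000

Δθ = 0.785398 − 0.785398 = 0.000000
ω = Δθ/dt = 0.000000/2.0 = 0.0000
ω = 0 → v = (Δx·cos θ + Δy·sin θ)/dt = 1.2500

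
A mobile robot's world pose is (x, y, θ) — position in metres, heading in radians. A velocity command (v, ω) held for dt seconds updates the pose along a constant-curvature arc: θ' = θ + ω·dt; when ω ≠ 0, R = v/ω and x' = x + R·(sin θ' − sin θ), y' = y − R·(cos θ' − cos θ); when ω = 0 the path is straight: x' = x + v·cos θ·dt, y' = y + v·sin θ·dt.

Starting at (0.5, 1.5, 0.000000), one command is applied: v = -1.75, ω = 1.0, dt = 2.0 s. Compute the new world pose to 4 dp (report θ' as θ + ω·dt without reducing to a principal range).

(-1.0913, -0.9783, 2.0000)

θ' = 0.0000 + 1.0·2.0 = 2.0000
R = v/ω = -1.75/1.0 = -1.7500
x' = 0.5 + -1.7500·(sin 2.0000 − sin 0.0000) = -1.0913
y' = 1.5 − -1.7500·(cos 2.0000 − cos 0.0000) = -0.9783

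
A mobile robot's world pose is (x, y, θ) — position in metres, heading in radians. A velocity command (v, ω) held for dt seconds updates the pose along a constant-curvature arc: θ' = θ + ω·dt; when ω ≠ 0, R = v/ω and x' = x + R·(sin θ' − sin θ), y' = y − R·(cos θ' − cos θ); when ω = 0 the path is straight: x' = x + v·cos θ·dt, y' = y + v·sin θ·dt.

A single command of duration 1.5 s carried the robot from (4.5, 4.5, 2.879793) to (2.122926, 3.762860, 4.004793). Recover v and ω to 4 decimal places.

v = 1.7500, ω = 0.7500

Δθ = 4.004793 − 2.879793 = 1.125000
ω = Δθ/dt = 1.125000/1.5 = 0.7500
R = Δx/(sin θ' − sin θ) = 2.3333
v = R·ω = 2.3333·0.7500 = 1.7500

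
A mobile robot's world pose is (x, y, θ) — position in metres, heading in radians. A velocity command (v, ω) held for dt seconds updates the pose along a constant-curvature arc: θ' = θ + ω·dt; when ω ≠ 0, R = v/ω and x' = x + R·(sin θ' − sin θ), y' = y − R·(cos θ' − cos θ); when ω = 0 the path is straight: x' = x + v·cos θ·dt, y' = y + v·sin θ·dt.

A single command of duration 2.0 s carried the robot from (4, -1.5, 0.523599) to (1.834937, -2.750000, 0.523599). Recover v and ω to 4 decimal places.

v = -1.2500, ω = 0.0000

Δθ = 0.523599 − 0.523599 = 0.000000
ω = Δθ/dt = 0.000000/2.0 = 0.0000
ω = 0 → v = (Δx·cos θ + Δy·sin θ)/dt = -1.2500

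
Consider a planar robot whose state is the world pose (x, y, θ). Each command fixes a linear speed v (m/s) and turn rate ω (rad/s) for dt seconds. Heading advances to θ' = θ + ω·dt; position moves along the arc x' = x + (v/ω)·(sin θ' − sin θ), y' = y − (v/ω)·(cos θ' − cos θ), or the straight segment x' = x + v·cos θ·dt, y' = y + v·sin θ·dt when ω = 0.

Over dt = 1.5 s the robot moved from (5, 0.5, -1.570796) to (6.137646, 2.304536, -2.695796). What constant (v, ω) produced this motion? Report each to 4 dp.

v = -1.5000, ω = -0.7500

Δθ = -2.695796 − -1.570796 = -1.125000
ω = Δθ/dt = -1.125000/1.5 = -0.7500
R = −Δy/(cos θ' − cos θ) = 2.0000
v = R·ω = 2.0000·-0.7500 = -1.5000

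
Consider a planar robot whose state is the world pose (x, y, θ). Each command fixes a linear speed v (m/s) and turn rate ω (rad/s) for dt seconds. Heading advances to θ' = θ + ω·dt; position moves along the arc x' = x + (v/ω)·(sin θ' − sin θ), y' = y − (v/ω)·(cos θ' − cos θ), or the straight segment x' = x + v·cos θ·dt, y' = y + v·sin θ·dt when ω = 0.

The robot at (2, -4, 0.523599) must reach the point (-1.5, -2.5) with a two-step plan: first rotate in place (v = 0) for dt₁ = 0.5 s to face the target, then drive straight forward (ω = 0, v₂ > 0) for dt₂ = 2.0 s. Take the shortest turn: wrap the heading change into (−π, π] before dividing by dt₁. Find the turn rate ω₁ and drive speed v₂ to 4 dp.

heading to target = atan2(-2.5−-4, -1.5−2) = 2.7367
Δθ = wrap(2.7367 − 0.5236) = 2.2131; ω₁ = Δθ/dt₁ = 4.4262
distance = √((-1.5−2)² + (-2.5−-4)²) = 3.8079; v₂ = distance/dt₂ = 1.9039

ω₁ = 4.4262, v₂ = 1.9039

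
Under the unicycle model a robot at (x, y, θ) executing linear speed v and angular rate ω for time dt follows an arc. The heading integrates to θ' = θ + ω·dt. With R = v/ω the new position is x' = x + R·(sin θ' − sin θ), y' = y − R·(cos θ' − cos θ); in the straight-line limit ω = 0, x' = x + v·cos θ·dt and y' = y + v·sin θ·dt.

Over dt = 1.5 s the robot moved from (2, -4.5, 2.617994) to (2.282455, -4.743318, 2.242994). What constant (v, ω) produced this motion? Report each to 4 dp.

Δθ = 2.242994 − 2.617994 = -0.375000
ω = Δθ/dt = -0.375000/1.5 = -0.2500
R = Δx/(sin θ' − sin θ) = 1.0000
v = R·ω = 1.0000·-0.2500 = -0.2500

v = -0.2500, ω = -0.2500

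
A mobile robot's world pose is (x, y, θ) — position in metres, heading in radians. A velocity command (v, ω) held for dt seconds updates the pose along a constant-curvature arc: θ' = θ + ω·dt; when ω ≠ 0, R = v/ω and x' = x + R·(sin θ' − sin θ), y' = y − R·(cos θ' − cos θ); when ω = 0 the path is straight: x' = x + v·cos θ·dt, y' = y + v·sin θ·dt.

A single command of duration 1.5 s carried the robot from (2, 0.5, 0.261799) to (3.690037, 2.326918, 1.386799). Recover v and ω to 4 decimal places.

Δθ = 1.386799 − 0.261799 = 1.125000
ω = Δθ/dt = 1.125000/1.5 = 0.7500
R = −Δy/(cos θ' − cos θ) = 2.3333
v = R·ω = 2.3333·0.7500 = 1.7500

v = 1.7500, ω = 0.7500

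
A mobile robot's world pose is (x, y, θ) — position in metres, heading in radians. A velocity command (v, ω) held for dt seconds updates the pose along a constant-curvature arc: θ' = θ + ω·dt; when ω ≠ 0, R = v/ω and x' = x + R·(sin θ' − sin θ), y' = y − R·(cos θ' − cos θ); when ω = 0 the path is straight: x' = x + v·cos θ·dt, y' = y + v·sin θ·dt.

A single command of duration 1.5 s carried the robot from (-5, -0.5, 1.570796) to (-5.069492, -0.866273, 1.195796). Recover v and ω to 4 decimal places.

Δθ = 1.195796 − 1.570796 = -0.375000
ω = Δθ/dt = -0.375000/1.5 = -0.2500
R = −Δy/(cos θ' − cos θ) = 1.0000
v = R·ω = 1.0000·-0.2500 = -0.2500

v = -0.2500, ω = -0.2500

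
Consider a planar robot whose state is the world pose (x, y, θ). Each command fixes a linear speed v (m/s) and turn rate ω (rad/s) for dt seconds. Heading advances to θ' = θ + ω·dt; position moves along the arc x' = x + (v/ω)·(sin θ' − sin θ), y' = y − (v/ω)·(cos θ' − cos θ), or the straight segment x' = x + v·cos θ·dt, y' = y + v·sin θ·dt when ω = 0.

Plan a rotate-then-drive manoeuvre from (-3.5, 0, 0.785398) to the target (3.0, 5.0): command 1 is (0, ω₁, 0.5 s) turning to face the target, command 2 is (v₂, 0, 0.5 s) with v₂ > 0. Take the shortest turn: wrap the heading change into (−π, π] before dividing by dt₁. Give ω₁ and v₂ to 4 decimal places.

ω₁ = -0.2594, v₂ = 16.4012

heading to target = atan2(5−0, 3−-3.5) = 0.6557
Δθ = wrap(0.6557 − 0.7854) = -0.1297; ω₁ = Δθ/dt₁ = -0.2594
distance = √((3−-3.5)² + (5−0)²) = 8.2006; v₂ = distance/dt₂ = 16.4012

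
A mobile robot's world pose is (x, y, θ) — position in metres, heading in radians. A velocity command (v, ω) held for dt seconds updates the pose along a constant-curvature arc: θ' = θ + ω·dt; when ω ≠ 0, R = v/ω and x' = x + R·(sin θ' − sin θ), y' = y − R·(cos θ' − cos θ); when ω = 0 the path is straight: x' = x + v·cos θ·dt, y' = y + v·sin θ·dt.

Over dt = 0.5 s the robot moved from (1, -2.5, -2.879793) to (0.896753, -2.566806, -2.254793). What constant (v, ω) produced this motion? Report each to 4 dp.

Δθ = -2.254793 − -2.879793 = 0.625000
ω = Δθ/dt = 0.625000/0.5 = 1.2500
R = Δx/(sin θ' − sin θ) = 0.2000
v = R·ω = 0.2000·1.2500 = 0.2500

v = 0.2500, ω = 1.2500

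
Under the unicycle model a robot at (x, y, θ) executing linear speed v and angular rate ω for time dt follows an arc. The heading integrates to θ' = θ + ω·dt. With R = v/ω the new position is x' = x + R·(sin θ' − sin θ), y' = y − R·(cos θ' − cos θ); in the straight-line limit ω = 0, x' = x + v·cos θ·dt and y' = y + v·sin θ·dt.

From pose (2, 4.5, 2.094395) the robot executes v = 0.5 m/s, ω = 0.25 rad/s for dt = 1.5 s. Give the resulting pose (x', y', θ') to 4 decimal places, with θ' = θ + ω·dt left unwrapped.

(1.5134, 5.0649, 2.4694)

θ' = 2.0944 + 0.25·1.5 = 2.4694
R = v/ω = 0.5/0.25 = 2.0000
x' = 2 + 2.0000·(sin 2.4694 − sin 2.0944) = 1.5134
y' = 4.5 − 2.0000·(cos 2.4694 − cos 2.0944) = 5.0649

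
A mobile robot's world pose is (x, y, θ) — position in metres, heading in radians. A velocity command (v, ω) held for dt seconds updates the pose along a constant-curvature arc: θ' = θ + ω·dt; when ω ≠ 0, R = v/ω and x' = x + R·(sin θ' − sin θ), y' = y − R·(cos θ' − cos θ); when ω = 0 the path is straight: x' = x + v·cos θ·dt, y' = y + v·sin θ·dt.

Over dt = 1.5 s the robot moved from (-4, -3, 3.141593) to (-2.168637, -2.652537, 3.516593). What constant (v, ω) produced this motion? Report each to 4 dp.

v = -1.2500, ω = 0.2500

Δθ = 3.516593 − 3.141593 = 0.375000
ω = Δθ/dt = 0.375000/1.5 = 0.2500
R = Δx/(sin θ' − sin θ) = -5.0000
v = R·ω = -5.0000·0.2500 = -1.2500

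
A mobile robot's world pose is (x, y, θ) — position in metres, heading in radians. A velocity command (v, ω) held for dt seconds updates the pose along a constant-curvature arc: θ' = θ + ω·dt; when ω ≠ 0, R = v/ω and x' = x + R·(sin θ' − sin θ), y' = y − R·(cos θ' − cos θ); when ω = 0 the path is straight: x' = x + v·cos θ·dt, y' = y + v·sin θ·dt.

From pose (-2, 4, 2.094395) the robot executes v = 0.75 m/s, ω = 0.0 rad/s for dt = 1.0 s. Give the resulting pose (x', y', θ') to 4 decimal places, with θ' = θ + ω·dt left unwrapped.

(-2.3750, 4.6495, 2.0944)

θ' = 2.0944 + 0.0·1.0 = 2.0944
ω = 0 → straight: x' = -2 + 0.75·cos(2.0944)·1.0 = -2.3750
y' = 4 + 0.75·sin(2.0944)·1.0 = 4.6495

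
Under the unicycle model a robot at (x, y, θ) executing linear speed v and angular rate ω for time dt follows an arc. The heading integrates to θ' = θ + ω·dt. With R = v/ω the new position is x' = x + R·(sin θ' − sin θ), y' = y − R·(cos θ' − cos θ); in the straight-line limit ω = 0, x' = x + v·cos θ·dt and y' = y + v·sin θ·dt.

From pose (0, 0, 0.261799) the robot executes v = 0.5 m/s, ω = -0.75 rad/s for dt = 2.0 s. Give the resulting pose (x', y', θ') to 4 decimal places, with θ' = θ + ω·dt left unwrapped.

(0.8027, -0.4263, -1.2382)

θ' = 0.2618 + -0.75·2.0 = -1.2382
R = v/ω = 0.5/-0.75 = -0.6667
x' = 0 + -0.6667·(sin -1.2382 − sin 0.2618) = 0.8027
y' = 0 − -0.6667·(cos -1.2382 − cos 0.2618) = -0.4263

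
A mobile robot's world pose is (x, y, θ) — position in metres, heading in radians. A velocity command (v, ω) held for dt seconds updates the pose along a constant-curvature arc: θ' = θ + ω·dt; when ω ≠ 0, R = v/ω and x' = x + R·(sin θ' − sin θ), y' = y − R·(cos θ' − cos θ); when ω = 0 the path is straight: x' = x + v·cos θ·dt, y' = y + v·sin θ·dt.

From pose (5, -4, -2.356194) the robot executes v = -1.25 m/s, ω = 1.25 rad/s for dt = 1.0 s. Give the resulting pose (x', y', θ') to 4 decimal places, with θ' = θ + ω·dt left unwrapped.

(5.1869, -2.8448, -1.1062)

θ' = -2.3562 + 1.25·1.0 = -1.1062
R = v/ω = -1.25/1.25 = -1.0000
x' = 5 + -1.0000·(sin -1.1062 − sin -2.3562) = 5.1869
y' = -4 − -1.0000·(cos -1.1062 − cos -2.3562) = -2.8448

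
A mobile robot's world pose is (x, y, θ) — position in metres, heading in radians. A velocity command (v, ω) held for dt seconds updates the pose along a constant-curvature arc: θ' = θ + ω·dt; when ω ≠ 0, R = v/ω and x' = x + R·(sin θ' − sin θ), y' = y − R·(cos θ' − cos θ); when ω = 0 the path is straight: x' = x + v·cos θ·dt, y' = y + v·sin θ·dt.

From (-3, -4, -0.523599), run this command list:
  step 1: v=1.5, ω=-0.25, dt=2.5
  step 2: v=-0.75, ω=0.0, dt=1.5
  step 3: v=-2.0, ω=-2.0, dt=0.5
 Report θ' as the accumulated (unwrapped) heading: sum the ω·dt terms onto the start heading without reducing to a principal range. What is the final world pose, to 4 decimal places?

step 1: θ'=-1.1486 (R=-6.0000) → pose (-0.5269, -6.7376, -1.1486)
step 2: θ'=-1.1486 (straight) → pose (-0.9878, -5.7113, -1.1486)
step 3: θ'=-2.1486 (R=1.0000) → pose (-0.9133, -4.7554, -2.1486)

(-0.9133, -4.7554, -2.1486)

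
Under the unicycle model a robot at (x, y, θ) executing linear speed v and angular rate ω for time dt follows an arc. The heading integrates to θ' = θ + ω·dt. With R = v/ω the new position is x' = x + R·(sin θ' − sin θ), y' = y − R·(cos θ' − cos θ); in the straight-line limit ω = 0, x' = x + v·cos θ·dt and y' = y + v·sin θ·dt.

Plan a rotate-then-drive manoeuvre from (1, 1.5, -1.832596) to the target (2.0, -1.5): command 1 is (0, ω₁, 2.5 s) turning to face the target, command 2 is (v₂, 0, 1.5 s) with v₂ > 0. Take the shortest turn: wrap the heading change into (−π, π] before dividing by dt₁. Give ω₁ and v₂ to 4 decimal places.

heading to target = atan2(-1.5−1.5, 2−1) = -1.2490
Δθ = wrap(-1.2490 − -1.8326) = 0.5836; ω₁ = Δθ/dt₁ = 0.2334
distance = √((2−1)² + (-1.5−1.5)²) = 3.1623; v₂ = distance/dt₂ = 2.1082

ω₁ = 0.2334, v₂ = 2.1082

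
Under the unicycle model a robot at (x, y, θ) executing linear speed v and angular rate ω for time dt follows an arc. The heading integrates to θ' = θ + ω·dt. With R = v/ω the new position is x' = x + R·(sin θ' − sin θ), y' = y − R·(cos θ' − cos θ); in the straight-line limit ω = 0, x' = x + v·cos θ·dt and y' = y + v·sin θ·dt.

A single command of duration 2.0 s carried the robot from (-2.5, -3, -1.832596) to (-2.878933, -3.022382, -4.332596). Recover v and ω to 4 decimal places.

Δθ = -4.332596 − -1.832596 = -2.500000
ω = Δθ/dt = -2.500000/2.0 = -1.2500
R = Δx/(sin θ' − sin θ) = -0.2000
v = R·ω = -0.2000·-1.2500 = 0.2500

v = 0.2500, ω = -1.2500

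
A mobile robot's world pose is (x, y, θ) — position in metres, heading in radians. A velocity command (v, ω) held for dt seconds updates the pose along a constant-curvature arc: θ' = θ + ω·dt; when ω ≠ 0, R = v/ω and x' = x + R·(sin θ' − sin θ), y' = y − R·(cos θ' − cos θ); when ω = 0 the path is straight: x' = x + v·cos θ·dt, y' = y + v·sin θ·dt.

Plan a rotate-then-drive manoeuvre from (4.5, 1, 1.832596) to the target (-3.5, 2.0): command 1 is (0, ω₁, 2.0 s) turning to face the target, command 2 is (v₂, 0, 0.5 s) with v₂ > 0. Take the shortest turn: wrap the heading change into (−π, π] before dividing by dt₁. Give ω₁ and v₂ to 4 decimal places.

ω₁ = 0.5923, v₂ = 16.1245

heading to target = atan2(2−1, -3.5−4.5) = 3.0172
Δθ = wrap(3.0172 − 1.8326) = 1.1846; ω₁ = Δθ/dt₁ = 0.5923
distance = √((-3.5−4.5)² + (2−1)²) = 8.0623; v₂ = distance/dt₂ = 16.1245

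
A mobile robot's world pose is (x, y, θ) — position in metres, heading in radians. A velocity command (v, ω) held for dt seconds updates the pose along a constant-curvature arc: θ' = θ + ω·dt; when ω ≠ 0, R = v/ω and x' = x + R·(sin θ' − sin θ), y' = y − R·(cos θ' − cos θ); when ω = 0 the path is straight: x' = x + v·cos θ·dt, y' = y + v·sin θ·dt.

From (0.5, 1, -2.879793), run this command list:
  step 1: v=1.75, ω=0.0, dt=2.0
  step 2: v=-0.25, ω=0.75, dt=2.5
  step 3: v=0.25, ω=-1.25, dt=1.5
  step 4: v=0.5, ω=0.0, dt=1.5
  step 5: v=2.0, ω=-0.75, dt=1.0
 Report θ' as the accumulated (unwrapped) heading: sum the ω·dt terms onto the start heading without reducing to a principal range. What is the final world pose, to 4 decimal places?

(-5.4681, 0.3210, -3.6298)

step 1: θ'=-2.8798 (straight) → pose (-2.8807, 0.0941, -2.8798)
step 2: θ'=-1.0048 (R=-0.3333) → pose (-2.6857, 0.5949, -1.0048)
step 3: θ'=-2.8798 (R=-0.2000) → pose (-2.8027, 0.2944, -2.8798)
step 4: θ'=-2.8798 (straight) → pose (-3.5272, 0.1003, -2.8798)
step 5: θ'=-3.6298 (R=-2.6667) → pose (-5.4681, 0.3210, -3.6298)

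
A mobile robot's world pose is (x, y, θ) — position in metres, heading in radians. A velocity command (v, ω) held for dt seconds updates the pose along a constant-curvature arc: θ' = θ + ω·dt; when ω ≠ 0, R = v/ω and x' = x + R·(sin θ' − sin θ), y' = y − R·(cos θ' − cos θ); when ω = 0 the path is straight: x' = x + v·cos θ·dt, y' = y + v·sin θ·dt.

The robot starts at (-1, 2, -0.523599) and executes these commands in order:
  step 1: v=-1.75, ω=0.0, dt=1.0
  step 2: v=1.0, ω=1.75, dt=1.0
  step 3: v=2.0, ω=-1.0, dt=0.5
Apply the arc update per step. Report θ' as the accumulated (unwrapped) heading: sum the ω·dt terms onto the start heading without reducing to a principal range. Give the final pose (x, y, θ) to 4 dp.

(-1.1378, 3.9968, 0.7264)

step 1: θ'=-0.5236 (straight) → pose (-2.5155, 2.8750, -0.5236)
step 2: θ'=1.2264 (R=0.5714) → pose (-1.6920, 3.1769, 1.2264)
step 3: θ'=0.7264 (R=-2.0000) → pose (-1.1378, 3.9968, 0.7264)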